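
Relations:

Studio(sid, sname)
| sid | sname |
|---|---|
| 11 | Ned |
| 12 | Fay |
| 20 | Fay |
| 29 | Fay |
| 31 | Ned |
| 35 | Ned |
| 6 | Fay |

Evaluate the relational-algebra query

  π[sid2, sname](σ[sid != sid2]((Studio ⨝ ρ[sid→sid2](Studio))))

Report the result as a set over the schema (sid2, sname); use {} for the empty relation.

ρ[sid→sid2]: schema becomes (sid2, sname); tuples unchanged.
Studio ⋈ ρ[sid→sid2](Studio) (natural join on sname): {(11, Ned, 11), (11, Ned, 31), (11, Ned, 35), (12, Fay, 12), (12, Fay, 20), (12, Fay, 29), (12, Fay, 6), (20, Fay, 12), (20, Fay, 20), (20, Fay, 29), (20, Fay, 6), (29, Fay, 12), (29, Fay, 20), (29, Fay, 29), (29, Fay, 6), (31, Ned, 11), (31, Ned, 31), (31, Ned, 35), (35, Ned, 11), (35, Ned, 31), (35, Ned, 35), (6, Fay, 12), (6, Fay, 20), (6, Fay, 29), (6, Fay, 6)}
Filtering on sid != sid2 leaves {(11, Ned, 31), (11, Ned, 35), (12, Fay, 20), (12, Fay, 29), (12, Fay, 6), (20, Fay, 12), (20, Fay, 29), (20, Fay, 6), (29, Fay, 12), (29, Fay, 20), (29, Fay, 6), (31, Ned, 11), (31, Ned, 35), (35, Ned, 11), (35, Ned, 31), (6, Fay, 12), (6, Fay, 20), (6, Fay, 29)}.
π[sid2, sname]: project onto (sid2, sname) (11 duplicate(s) eliminated) → {(11, Ned), (12, Fay), (20, Fay), (29, Fay), (31, Ned), (35, Ned), (6, Fay)}

{(11, Ned), (12, Fay), (20, Fay), (29, Fay), (31, Ned), (35, Ned), (6, Fay)}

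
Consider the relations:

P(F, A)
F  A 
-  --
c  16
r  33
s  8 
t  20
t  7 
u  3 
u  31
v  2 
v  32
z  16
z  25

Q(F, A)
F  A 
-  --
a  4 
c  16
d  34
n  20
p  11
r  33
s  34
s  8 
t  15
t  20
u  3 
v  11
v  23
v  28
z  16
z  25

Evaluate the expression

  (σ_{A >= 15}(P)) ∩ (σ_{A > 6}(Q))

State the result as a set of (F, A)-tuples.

{(c, 16), (r, 33), (t, 20), (z, 16), (z, 25)}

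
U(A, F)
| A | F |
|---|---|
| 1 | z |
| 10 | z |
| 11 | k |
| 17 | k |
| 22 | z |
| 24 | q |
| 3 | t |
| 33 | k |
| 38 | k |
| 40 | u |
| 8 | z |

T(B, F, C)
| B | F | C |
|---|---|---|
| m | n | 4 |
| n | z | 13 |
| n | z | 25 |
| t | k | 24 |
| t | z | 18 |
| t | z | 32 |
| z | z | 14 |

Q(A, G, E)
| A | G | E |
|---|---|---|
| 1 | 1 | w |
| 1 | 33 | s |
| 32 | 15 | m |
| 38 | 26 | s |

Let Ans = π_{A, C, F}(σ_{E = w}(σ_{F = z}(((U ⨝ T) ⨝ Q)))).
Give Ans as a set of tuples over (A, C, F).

{(1, 13, z), (1, 14, z), (1, 18, z), (1, 25, z), (1, 32, z)}

U ⋈ T (natural join on F): {(1, z, n, 13), (1, z, n, 25), (1, z, t, 18), (1, z, t, 32), (1, z, z, 14), (10, z, n, 13), (10, z, n, 25), (10, z, t, 18), (10, z, t, 32), (10, z, z, 14), (11, k, t, 24), (17, k, t, 24), (22, z, n, 13), (22, z, n, 25), (22, z, t, 18), (22, z, t, 32), (22, z, z, 14), (33, k, t, 24), (38, k, t, 24), (8, z, n, 13), (8, z, n, 25), (8, z, t, 18), (8, z, t, 32), (8, z, z, 14)}
(U ⨝ T) ⋈ Q (natural join on A): {(1, z, n, 13, 1, w), (1, z, n, 13, 33, s), (1, z, n, 25, 1, w), (1, z, n, 25, 33, s), (1, z, t, 18, 1, w), (1, z, t, 18, 33, s), (1, z, t, 32, 1, w), (1, z, t, 32, 33, s), (1, z, z, 14, 1, w), (1, z, z, 14, 33, s), (38, k, t, 24, 26, s)}
Apply σ_{F = z}; surviving tuples: {(1, z, n, 13, 1, w), (1, z, n, 13, 33, s), (1, z, n, 25, 1, w), (1, z, n, 25, 33, s), (1, z, t, 18, 1, w), (1, z, t, 18, 33, s), (1, z, t, 32, 1, w), (1, z, t, 32, 33, s), (1, z, z, 14, 1, w), (1, z, z, 14, 33, s)}
Apply σ_{E = w}; surviving tuples: {(1, z, n, 13, 1, w), (1, z, n, 25, 1, w), (1, z, t, 18, 1, w), (1, z, t, 32, 1, w), (1, z, z, 14, 1, w)}
Keep only column(s) A, C, F: {(1, 13, z), (1, 14, z), (1, 18, z), (1, 25, z), (1, 32, z)}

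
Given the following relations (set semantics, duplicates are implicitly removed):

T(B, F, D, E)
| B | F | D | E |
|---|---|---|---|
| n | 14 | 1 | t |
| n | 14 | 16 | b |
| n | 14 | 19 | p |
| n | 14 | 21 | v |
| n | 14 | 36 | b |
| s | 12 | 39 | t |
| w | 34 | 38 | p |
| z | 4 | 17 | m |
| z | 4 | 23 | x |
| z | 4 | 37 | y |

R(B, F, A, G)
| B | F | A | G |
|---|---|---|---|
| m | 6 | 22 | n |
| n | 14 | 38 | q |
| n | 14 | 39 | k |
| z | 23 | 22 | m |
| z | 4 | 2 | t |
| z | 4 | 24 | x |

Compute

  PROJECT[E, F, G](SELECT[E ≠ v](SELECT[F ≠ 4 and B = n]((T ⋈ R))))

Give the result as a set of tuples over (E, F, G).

{(b, 14, k), (b, 14, q), (p, 14, k), (p, 14, q), (t, 14, k), (t, 14, q)}

Natural join on B, F: {(n, 14, 1, t, 38, q), (n, 14, 1, t, 39, k), (n, 14, 16, b, 38, q), (n, 14, 16, b, 39, k), (n, 14, 19, p, 38, q), (n, 14, 19, p, 39, k), (n, 14, 21, v, 38, q), (n, 14, 21, v, 39, k), (n, 14, 36, b, 38, q), (n, 14, 36, b, 39, k), (z, 4, 17, m, 2, t), (z, 4, 17, m, 24, x), (z, 4, 23, x, 2, t), (z, 4, 23, x, 24, x), (z, 4, 37, y, 2, t), (z, 4, 37, y, 24, x)}
Filtering on F ≠ 4 and B = n leaves {(n, 14, 1, t, 38, q), (n, 14, 1, t, 39, k), (n, 14, 16, b, 38, q), (n, 14, 16, b, 39, k), (n, 14, 19, p, 38, q), (n, 14, 19, p, 39, k), (n, 14, 21, v, 38, q), (n, 14, 21, v, 39, k), (n, 14, 36, b, 38, q), (n, 14, 36, b, 39, k)}.
Filtering on E ≠ v leaves {(n, 14, 1, t, 38, q), (n, 14, 1, t, 39, k), (n, 14, 16, b, 38, q), (n, 14, 16, b, 39, k), (n, 14, 19, p, 38, q), (n, 14, 19, p, 39, k), (n, 14, 36, b, 38, q), (n, 14, 36, b, 39, k)}.
Keep only column(s) E, F, G (2 duplicate(s) eliminated): {(b, 14, k), (b, 14, q), (p, 14, k), (p, 14, q), (t, 14, k), (t, 14, q)}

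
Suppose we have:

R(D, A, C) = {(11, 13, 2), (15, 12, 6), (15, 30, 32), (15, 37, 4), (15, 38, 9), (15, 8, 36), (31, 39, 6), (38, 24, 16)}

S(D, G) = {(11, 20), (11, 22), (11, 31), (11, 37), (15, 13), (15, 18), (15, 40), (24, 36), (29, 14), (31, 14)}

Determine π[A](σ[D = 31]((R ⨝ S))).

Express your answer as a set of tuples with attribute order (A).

Joining R and S on D yields {(11, 13, 2, 20), (11, 13, 2, 22), (11, 13, 2, 31), (11, 13, 2, 37), (15, 12, 6, 13), (15, 12, 6, 18), (15, 12, 6, 40), (15, 30, 32, 13), (15, 30, 32, 18), (15, 30, 32, 40), (15, 37, 4, 13), (15, 37, 4, 18), (15, 37, 4, 40), (15, 38, 9, 13), (15, 38, 9, 18), (15, 38, 9, 40), (15, 8, 36, 13), (15, 8, 36, 18), (15, 8, 36, 40), (31, 39, 6, 14)}.
σ[D = 31]: keep tuples satisfying D = 31 → {(31, 39, 6, 14)}
π_{A} gives {39}.

{39}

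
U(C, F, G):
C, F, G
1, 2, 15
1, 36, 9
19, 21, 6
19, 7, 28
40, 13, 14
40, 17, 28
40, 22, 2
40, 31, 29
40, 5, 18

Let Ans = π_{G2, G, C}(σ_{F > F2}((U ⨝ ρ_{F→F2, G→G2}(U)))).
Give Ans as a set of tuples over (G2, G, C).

{(14, 2, 40), (14, 28, 40), (14, 29, 40), (15, 9, 1), (18, 14, 40), (18, 2, 40), (18, 28, 40), (18, 29, 40), (2, 29, 40), (28, 2, 40), (28, 29, 40), (28, 6, 19)}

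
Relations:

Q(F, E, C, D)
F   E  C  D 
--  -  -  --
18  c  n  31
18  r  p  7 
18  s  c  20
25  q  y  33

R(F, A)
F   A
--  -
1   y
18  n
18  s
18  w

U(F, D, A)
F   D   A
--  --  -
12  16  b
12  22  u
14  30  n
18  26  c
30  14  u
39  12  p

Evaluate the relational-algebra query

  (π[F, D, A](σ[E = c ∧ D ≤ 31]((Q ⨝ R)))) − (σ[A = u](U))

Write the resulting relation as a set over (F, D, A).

Joining Q and R on F yields {(18, c, n, 31, n), (18, c, n, 31, s), (18, c, n, 31, w), (18, r, p, 7, n), (18, r, p, 7, s), (18, r, p, 7, w), (18, s, c, 20, n), (18, s, c, 20, s), (18, s, c, 20, w)}.
Filtering on E = c ∧ D ≤ 31 leaves {(18, c, n, 31, n), (18, c, n, 31, s), (18, c, n, 31, w)}.
π_{F, D, A} gives {(18, 31, n), (18, 31, s), (18, 31, w)}.
Filtering on A = u leaves {(12, 22, u), (30, 14, u)}.
Taking the difference: {(18, 31, n), (18, 31, s), (18, 31, w)}

{(18, 31, n), (18, 31, s), (18, 31, w)}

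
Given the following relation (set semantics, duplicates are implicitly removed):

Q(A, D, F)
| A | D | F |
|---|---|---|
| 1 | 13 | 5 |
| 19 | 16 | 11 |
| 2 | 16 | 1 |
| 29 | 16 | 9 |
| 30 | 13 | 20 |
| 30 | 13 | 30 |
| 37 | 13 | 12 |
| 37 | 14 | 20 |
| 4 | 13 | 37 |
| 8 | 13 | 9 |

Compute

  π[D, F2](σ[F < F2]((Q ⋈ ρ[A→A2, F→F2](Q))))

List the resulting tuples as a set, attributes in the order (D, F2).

ρ[A→A2, F→F2]: schema becomes (A2, D, F2); tuples unchanged.
Joining Q and ρ[A→A2, F→F2](Q) on D yields {(1, 13, 5, 1, 5), (1, 13, 5, 30, 20), (1, 13, 5, 30, 30), (1, 13, 5, 37, 12), (1, 13, 5, 4, 37), (1, 13, 5, 8, 9), (19, 16, 11, 19, 11), (19, 16, 11, 2, 1), (19, 16, 11, 29, 9), (2, 16, 1, 19, 11), (2, 16, 1, 2, 1), (2, 16, 1, 29, 9), (29, 16, 9, 19, 11), (29, 16, 9, 2, 1), (29, 16, 9, 29, 9), (30, 13, 20, 1, 5), (30, 13, 20, 30, 20), (30, 13, 20, 30, 30), (30, 13, 20, 37, 12), (30, 13, 20, 4, 37), (30, 13, 20, 8, 9), (30, 13, 30, 1, 5), (30, 13, 30, 30, 20), (30, 13, 30, 30, 30), (30, 13, 30, 37, 12), (30, 13, 30, 4, 37), (30, 13, 30, 8, 9), (37, 13, 12, 1, 5), (37, 13, 12, 30, 20), (37, 13, 12, 30, 30), (37, 13, 12, 37, 12), (37, 13, 12, 4, 37), (37, 13, 12, 8, 9), (37, 14, 20, 37, 20), (4, 13, 37, 1, 5), (4, 13, 37, 30, 20), (4, 13, 37, 30, 30), (4, 13, 37, 37, 12), (4, 13, 37, 4, 37), (4, 13, 37, 8, 9), (8, 13, 9, 1, 5), (8, 13, 9, 30, 20), (8, 13, 9, 30, 30), (8, 13, 9, 37, 12), (8, 13, 9, 4, 37), (8, 13, 9, 8, 9)}.
Selection F < F2: {(1, 13, 5, 30, 20), (1, 13, 5, 30, 30), (1, 13, 5, 37, 12), (1, 13, 5, 4, 37), (1, 13, 5, 8, 9), (2, 16, 1, 19, 11), (2, 16, 1, 29, 9), (29, 16, 9, 19, 11), (30, 13, 20, 30, 30), (30, 13, 20, 4, 37), (30, 13, 30, 4, 37), (37, 13, 12, 30, 20), (37, 13, 12, 30, 30), (37, 13, 12, 4, 37), (8, 13, 9, 30, 20), (8, 13, 9, 30, 30), (8, 13, 9, 37, 12), (8, 13, 9, 4, 37)}
π_{D, F2} gives {(13, 12), (13, 20), (13, 30), (13, 37), (13, 9), (16, 11), (16, 9)} (11 duplicate(s) eliminated).

{(13, 12), (13, 20), (13, 30), (13, 37), (13, 9), (16, 11), (16, 9)}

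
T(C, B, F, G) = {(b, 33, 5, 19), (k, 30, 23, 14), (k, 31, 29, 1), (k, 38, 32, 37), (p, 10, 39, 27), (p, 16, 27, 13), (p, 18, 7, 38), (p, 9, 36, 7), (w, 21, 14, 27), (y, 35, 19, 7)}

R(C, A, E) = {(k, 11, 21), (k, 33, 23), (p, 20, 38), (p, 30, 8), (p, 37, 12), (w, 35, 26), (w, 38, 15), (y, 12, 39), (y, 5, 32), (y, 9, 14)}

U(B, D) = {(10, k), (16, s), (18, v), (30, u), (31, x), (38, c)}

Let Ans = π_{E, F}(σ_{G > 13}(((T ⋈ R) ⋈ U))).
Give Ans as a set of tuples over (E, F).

{(12, 39), (12, 7), (21, 23), (21, 32), (23, 23), (23, 32), (38, 39), (38, 7), (8, 39), (8, 7)}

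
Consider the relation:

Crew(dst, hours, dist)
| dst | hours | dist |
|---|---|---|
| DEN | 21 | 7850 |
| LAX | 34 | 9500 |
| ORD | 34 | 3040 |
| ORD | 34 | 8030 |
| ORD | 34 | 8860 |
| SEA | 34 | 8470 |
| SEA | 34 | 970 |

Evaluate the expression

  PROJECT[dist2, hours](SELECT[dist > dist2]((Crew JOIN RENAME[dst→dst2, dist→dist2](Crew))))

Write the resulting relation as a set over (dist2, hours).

{(3040, 34), (8030, 34), (8470, 34), (8860, 34), (970, 34)}

ρ[dst→dst2, dist→dist2]: schema becomes (dst2, hours, dist2); tuples unchanged.
Natural join on hours: {(DEN, 21, 7850, DEN, 7850), (LAX, 34, 9500, LAX, 9500), (LAX, 34, 9500, ORD, 3040), (LAX, 34, 9500, ORD, 8030), (LAX, 34, 9500, ORD, 8860), (LAX, 34, 9500, SEA, 8470), (LAX, 34, 9500, SEA, 970), (ORD, 34, 3040, LAX, 9500), (ORD, 34, 3040, ORD, 3040), (ORD, 34, 3040, ORD, 8030), (ORD, 34, 3040, ORD, 8860), (ORD, 34, 3040, SEA, 8470), (ORD, 34, 3040, SEA, 970), (ORD, 34, 8030, LAX, 9500), (ORD, 34, 8030, ORD, 3040), (ORD, 34, 8030, ORD, 8030), (ORD, 34, 8030, ORD, 8860), (ORD, 34, 8030, SEA, 8470), (ORD, 34, 8030, SEA, 970), (ORD, 34, 8860, LAX, 9500), (ORD, 34, 8860, ORD, 3040), (ORD, 34, 8860, ORD, 8030), (ORD, 34, 8860, ORD, 8860), (ORD, 34, 8860, SEA, 8470), (ORD, 34, 8860, SEA, 970), (SEA, 34, 8470, LAX, 9500), (SEA, 34, 8470, ORD, 3040), (SEA, 34, 8470, ORD, 8030), (SEA, 34, 8470, ORD, 8860), (SEA, 34, 8470, SEA, 8470), (SEA, 34, 8470, SEA, 970), (SEA, 34, 970, LAX, 9500), (SEA, 34, 970, ORD, 3040), (SEA, 34, 970, ORD, 8030), (SEA, 34, 970, ORD, 8860), (SEA, 34, 970, SEA, 8470), (SEA, 34, 970, SEA, 970)}
Selection dist > dist2: {(LAX, 34, 9500, ORD, 3040), (LAX, 34, 9500, ORD, 8030), (LAX, 34, 9500, ORD, 8860), (LAX, 34, 9500, SEA, 8470), (LAX, 34, 9500, SEA, 970), (ORD, 34, 3040, SEA, 970), (ORD, 34, 8030, ORD, 3040), (ORD, 34, 8030, SEA, 970), (ORD, 34, 8860, ORD, 3040), (ORD, 34, 8860, ORD, 8030), (ORD, 34, 8860, SEA, 8470), (ORD, 34, 8860, SEA, 970), (SEA, 34, 8470, ORD, 3040), (SEA, 34, 8470, ORD, 8030), (SEA, 34, 8470, SEA, 970)}
π[dist2, hours]: project onto (dist2, hours) (10 duplicate(s) eliminated) → {(3040, 34), (8030, 34), (8470, 34), (8860, 34), (970, 34)}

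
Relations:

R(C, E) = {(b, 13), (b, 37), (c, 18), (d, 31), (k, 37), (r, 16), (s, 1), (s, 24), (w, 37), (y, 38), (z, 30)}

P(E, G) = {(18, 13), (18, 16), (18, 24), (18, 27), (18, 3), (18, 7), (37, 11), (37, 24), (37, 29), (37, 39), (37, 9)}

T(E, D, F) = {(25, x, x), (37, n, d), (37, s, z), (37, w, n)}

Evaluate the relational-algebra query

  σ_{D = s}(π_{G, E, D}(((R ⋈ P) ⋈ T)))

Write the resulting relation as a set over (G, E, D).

{(11, 37, s), (24, 37, s), (29, 37, s), (39, 37, s), (9, 37, s)}

Joining R and P on E yields {(b, 37, 11), (b, 37, 24), (b, 37, 29), (b, 37, 39), (b, 37, 9), (c, 18, 13), (c, 18, 16), (c, 18, 24), (c, 18, 27), (c, 18, 3), (c, 18, 7), (k, 37, 11), (k, 37, 24), (k, 37, 29), (k, 37, 39), (k, 37, 9), (w, 37, 11), (w, 37, 24), (w, 37, 29), (w, 37, 39), (w, 37, 9)}.
Joining (R ⋈ P) and T on E yields {(b, 37, 11, n, d), (b, 37, 11, s, z), (b, 37, 11, w, n), (b, 37, 24, n, d), (b, 37, 24, s, z), (b, 37, 24, w, n), (b, 37, 29, n, d), (b, 37, 29, s, z), (b, 37, 29, w, n), (b, 37, 39, n, d), (b, 37, 39, s, z), (b, 37, 39, w, n), (b, 37, 9, n, d), (b, 37, 9, s, z), (b, 37, 9, w, n), (k, 37, 11, n, d), (k, 37, 11, s, z), (k, 37, 11, w, n), (k, 37, 24, n, d), (k, 37, 24, s, z), (k, 37, 24, w, n), (k, 37, 29, n, d), (k, 37, 29, s, z), (k, 37, 29, w, n), (k, 37, 39, n, d), (k, 37, 39, s, z), (k, 37, 39, w, n), (k, 37, 9, n, d), (k, 37, 9, s, z), (k, 37, 9, w, n), (w, 37, 11, n, d), (w, 37, 11, s, z), (w, 37, 11, w, n), (w, 37, 24, n, d), (w, 37, 24, s, z), (w, 37, 24, w, n), (w, 37, 29, n, d), (w, 37, 29, s, z), (w, 37, 29, w, n), (w, 37, 39, n, d), (w, 37, 39, s, z), (w, 37, 39, w, n), (w, 37, 9, n, d), (w, 37, 9, s, z), (w, 37, 9, w, n)}.
π_{G, E, D} gives {(11, 37, n), (11, 37, s), (11, 37, w), (24, 37, n), (24, 37, s), (24, 37, w), (29, 37, n), (29, 37, s), (29, 37, w), (39, 37, n), (39, 37, s), (39, 37, w), (9, 37, n), (9, 37, s), (9, 37, w)} (30 duplicate(s) eliminated).
Apply σ_{D = s}; surviving tuples: {(11, 37, s), (24, 37, s), (29, 37, s), (39, 37, s), (9, 37, s)}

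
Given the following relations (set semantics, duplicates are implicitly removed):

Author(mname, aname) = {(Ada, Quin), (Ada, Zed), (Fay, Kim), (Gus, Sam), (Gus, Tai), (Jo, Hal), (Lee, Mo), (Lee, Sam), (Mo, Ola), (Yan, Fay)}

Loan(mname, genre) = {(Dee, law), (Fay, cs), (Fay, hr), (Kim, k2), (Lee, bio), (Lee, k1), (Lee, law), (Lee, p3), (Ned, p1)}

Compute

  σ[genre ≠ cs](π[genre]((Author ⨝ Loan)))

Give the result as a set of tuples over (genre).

{bio, hr, k1, law, p3}

Author ⋈ Loan (natural join on mname): {(Fay, Kim, cs), (Fay, Kim, hr), (Lee, Mo, bio), (Lee, Mo, k1), (Lee, Mo, law), (Lee, Mo, p3), (Lee, Sam, bio), (Lee, Sam, k1), (Lee, Sam, law), (Lee, Sam, p3)}
π_{genre} gives {bio, cs, hr, k1, law, p3} (4 duplicate(s) eliminated).
Selection genre ≠ cs: {bio, hr, k1, law, p3}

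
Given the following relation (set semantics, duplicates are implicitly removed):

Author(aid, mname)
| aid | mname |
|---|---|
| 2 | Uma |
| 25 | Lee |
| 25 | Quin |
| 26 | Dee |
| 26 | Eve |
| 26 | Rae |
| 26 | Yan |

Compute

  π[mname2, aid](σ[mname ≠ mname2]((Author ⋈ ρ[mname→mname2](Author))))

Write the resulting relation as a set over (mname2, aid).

ρ[mname→mname2]: schema becomes (aid, mname2); tuples unchanged.
Joining Author and ρ[mname→mname2](Author) on aid yields {(2, Uma, Uma), (25, Lee, Lee), (25, Lee, Quin), (25, Quin, Lee), (25, Quin, Quin), (26, Dee, Dee), (26, Dee, Eve), (26, Dee, Rae), (26, Dee, Yan), (26, Eve, Dee), (26, Eve, Eve), (26, Eve, Rae), (26, Eve, Yan), (26, Rae, Dee), (26, Rae, Eve), (26, Rae, Rae), (26, Rae, Yan), (26, Yan, Dee), (26, Yan, Eve), (26, Yan, Rae), (26, Yan, Yan)}.
Apply σ_{mname ≠ mname2}; surviving tuples: {(25, Lee, Quin), (25, Quin, Lee), (26, Dee, Eve), (26, Dee, Rae), (26, Dee, Yan), (26, Eve, Dee), (26, Eve, Rae), (26, Eve, Yan), (26, Rae, Dee), (26, Rae, Eve), (26, Rae, Yan), (26, Yan, Dee), (26, Yan, Eve), (26, Yan, Rae)}
π_{mname2, aid} gives {(Dee, 26), (Eve, 26), (Lee, 25), (Quin, 25), (Rae, 26), (Yan, 26)} (8 duplicate(s) eliminated).

{(Dee, 26), (Eve, 26), (Lee, 25), (Quin, 25), (Rae, 26), (Yan, 26)}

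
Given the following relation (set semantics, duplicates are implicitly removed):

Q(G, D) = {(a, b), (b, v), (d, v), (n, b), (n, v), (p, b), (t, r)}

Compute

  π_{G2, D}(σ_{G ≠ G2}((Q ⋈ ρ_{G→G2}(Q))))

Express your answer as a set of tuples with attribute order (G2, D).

ρ[G→G2]: schema becomes (G2, D); tuples unchanged.
Q ⋈ ρ_{G→G2}(Q) (natural join on D): {(a, b, a), (a, b, n), (a, b, p), (b, v, b), (b, v, d), (b, v, n), (d, v, b), (d, v, d), (d, v, n), (n, b, a), (n, b, n), (n, b, p), (n, v, b), (n, v, d), (n, v, n), (p, b, a), (p, b, n), (p, b, p), (t, r, t)}
Apply σ_{G ≠ G2}; surviving tuples: {(a, b, n), (a, b, p), (b, v, d), (b, v, n), (d, v, b), (d, v, n), (n, b, a), (n, b, p), (n, v, b), (n, v, d), (p, b, a), (p, b, n)}
Keep only column(s) G2, D (6 duplicate(s) eliminated): {(a, b), (b, v), (d, v), (n, b), (n, v), (p, b)}

{(a, b), (b, v), (d, v), (n, b), (n, v), (p, b)}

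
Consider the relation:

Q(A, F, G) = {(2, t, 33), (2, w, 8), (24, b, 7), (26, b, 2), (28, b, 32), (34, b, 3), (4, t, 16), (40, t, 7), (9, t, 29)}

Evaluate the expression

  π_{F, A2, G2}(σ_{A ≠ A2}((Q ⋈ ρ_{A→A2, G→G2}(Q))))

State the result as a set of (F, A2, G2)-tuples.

{(b, 24, 7), (b, 26, 2), (b, 28, 32), (b, 34, 3), (t, 2, 33), (t, 4, 16), (t, 40, 7), (t, 9, 29)}

ρ[A→A2, G→G2]: schema becomes (A2, F, G2); tuples unchanged.
Q ⋈ ρ_{A→A2, G→G2}(Q) (natural join on F): {(2, t, 33, 2, 33), (2, t, 33, 4, 16), (2, t, 33, 40, 7), (2, t, 33, 9, 29), (2, w, 8, 2, 8), (24, b, 7, 24, 7), (24, b, 7, 26, 2), (24, b, 7, 28, 32), (24, b, 7, 34, 3), (26, b, 2, 24, 7), (26, b, 2, 26, 2), (26, b, 2, 28, 32), (26, b, 2, 34, 3), (28, b, 32, 24, 7), (28, b, 32, 26, 2), (28, b, 32, 28, 32), (28, b, 32, 34, 3), (34, b, 3, 24, 7), (34, b, 3, 26, 2), (34, b, 3, 28, 32), (34, b, 3, 34, 3), (4, t, 16, 2, 33), (4, t, 16, 4, 16), (4, t, 16, 40, 7), (4, t, 16, 9, 29), (40, t, 7, 2, 33), (40, t, 7, 4, 16), (40, t, 7, 40, 7), (40, t, 7, 9, 29), (9, t, 29, 2, 33), (9, t, 29, 4, 16), (9, t, 29, 40, 7), (9, t, 29, 9, 29)}
σ[A ≠ A2]: keep tuples satisfying A ≠ A2 → {(2, t, 33, 4, 16), (2, t, 33, 40, 7), (2, t, 33, 9, 29), (24, b, 7, 26, 2), (24, b, 7, 28, 32), (24, b, 7, 34, 3), (26, b, 2, 24, 7), (26, b, 2, 28, 32), (26, b, 2, 34, 3), (28, b, 32, 24, 7), (28, b, 32, 26, 2), (28, b, 32, 34, 3), (34, b, 3, 24, 7), (34, b, 3, 26, 2), (34, b, 3, 28, 32), (4, t, 16, 2, 33), (4, t, 16, 40, 7), (4, t, 16, 9, 29), (40, t, 7, 2, 33), (40, t, 7, 4, 16), (40, t, 7, 9, 29), (9, t, 29, 2, 33), (9, t, 29, 4, 16), (9, t, 29, 40, 7)}
Projecting to F, A2, G2 (16 duplicate(s) eliminated): {(b, 24, 7), (b, 26, 2), (b, 28, 32), (b, 34, 3), (t, 2, 33), (t, 4, 16), (t, 40, 7), (t, 9, 29)}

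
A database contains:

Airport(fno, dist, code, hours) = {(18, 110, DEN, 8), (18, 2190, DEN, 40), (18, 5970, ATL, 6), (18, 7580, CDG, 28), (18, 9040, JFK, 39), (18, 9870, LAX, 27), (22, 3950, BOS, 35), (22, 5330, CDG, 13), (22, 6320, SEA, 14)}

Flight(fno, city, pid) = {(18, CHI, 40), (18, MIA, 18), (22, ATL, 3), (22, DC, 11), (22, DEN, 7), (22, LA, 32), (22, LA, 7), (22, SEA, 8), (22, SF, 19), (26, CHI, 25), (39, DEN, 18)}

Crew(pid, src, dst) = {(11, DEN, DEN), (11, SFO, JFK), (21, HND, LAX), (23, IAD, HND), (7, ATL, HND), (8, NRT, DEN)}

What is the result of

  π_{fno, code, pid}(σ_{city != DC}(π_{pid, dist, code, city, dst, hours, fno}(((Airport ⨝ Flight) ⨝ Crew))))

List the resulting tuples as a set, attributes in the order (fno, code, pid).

{(22, BOS, 7), (22, BOS, 8), (22, CDG, 7), (22, CDG, 8), (22, SEA, 7), (22, SEA, 8)}

Joining Airport and Flight on fno yields {(18, 110, DEN, 8, CHI, 40), (18, 110, DEN, 8, MIA, 18), (18, 2190, DEN, 40, CHI, 40), (18, 2190, DEN, 40, MIA, 18), (18, 5970, ATL, 6, CHI, 40), (18, 5970, ATL, 6, MIA, 18), (18, 7580, CDG, 28, CHI, 40), (18, 7580, CDG, 28, MIA, 18), (18, 9040, JFK, 39, CHI, 40), (18, 9040, JFK, 39, MIA, 18), (18, 9870, LAX, 27, CHI, 40), (18, 9870, LAX, 27, MIA, 18), (22, 3950, BOS, 35, ATL, 3), (22, 3950, BOS, 35, DC, 11), (22, 3950, BOS, 35, DEN, 7), (22, 3950, BOS, 35, LA, 32), (22, 3950, BOS, 35, LA, 7), (22, 3950, BOS, 35, SEA, 8), (22, 3950, BOS, 35, SF, 19), (22, 5330, CDG, 13, ATL, 3), (22, 5330, CDG, 13, DC, 11), (22, 5330, CDG, 13, DEN, 7), (22, 5330, CDG, 13, LA, 32), (22, 5330, CDG, 13, LA, 7), (22, 5330, CDG, 13, SEA, 8), (22, 5330, CDG, 13, SF, 19), (22, 6320, SEA, 14, ATL, 3), (22, 6320, SEA, 14, DC, 11), (22, 6320, SEA, 14, DEN, 7), (22, 6320, SEA, 14, LA, 32), (22, 6320, SEA, 14, LA, 7), (22, 6320, SEA, 14, SEA, 8), (22, 6320, SEA, 14, SF, 19)}.
Joining (Airport ⨝ Flight) and Crew on pid yields {(22, 3950, BOS, 35, DC, 11, DEN, DEN), (22, 3950, BOS, 35, DC, 11, SFO, JFK), (22, 3950, BOS, 35, DEN, 7, ATL, HND), (22, 3950, BOS, 35, LA, 7, ATL, HND), (22, 3950, BOS, 35, SEA, 8, NRT, DEN), (22, 5330, CDG, 13, DC, 11, DEN, DEN), (22, 5330, CDG, 13, DC, 11, SFO, JFK), (22, 5330, CDG, 13, DEN, 7, ATL, HND), (22, 5330, CDG, 13, LA, 7, ATL, HND), (22, 5330, CDG, 13, SEA, 8, NRT, DEN), (22, 6320, SEA, 14, DC, 11, DEN, DEN), (22, 6320, SEA, 14, DC, 11, SFO, JFK), (22, 6320, SEA, 14, DEN, 7, ATL, HND), (22, 6320, SEA, 14, LA, 7, ATL, HND), (22, 6320, SEA, 14, SEA, 8, NRT, DEN)}.
π_{pid, dist, code, city, dst, hours, fno} gives {(11, 3950, BOS, DC, DEN, 35, 22), (11, 3950, BOS, DC, JFK, 35, 22), (11, 5330, CDG, DC, DEN, 13, 22), (11, 5330, CDG, DC, JFK, 13, 22), (11, 6320, SEA, DC, DEN, 14, 22), (11, 6320, SEA, DC, JFK, 14, 22), (7, 3950, BOS, DEN, HND, 35, 22), (7, 3950, BOS, LA, HND, 35, 22), (7, 5330, CDG, DEN, HND, 13, 22), (7, 5330, CDG, LA, HND, 13, 22), (7, 6320, SEA, DEN, HND, 14, 22), (7, 6320, SEA, LA, HND, 14, 22), (8, 3950, BOS, SEA, DEN, 35, 22), (8, 5330, CDG, SEA, DEN, 13, 22), (8, 6320, SEA, SEA, DEN, 14, 22)}.
Selection city != DC: {(7, 3950, BOS, DEN, HND, 35, 22), (7, 3950, BOS, LA, HND, 35, 22), (7, 5330, CDG, DEN, HND, 13, 22), (7, 5330, CDG, LA, HND, 13, 22), (7, 6320, SEA, DEN, HND, 14, 22), (7, 6320, SEA, LA, HND, 14, 22), (8, 3950, BOS, SEA, DEN, 35, 22), (8, 5330, CDG, SEA, DEN, 13, 22), (8, 6320, SEA, SEA, DEN, 14, 22)}
π_{fno, code, pid} gives {(22, BOS, 7), (22, BOS, 8), (22, CDG, 7), (22, CDG, 8), (22, SEA, 7), (22, SEA, 8)} (3 duplicate(s) eliminated).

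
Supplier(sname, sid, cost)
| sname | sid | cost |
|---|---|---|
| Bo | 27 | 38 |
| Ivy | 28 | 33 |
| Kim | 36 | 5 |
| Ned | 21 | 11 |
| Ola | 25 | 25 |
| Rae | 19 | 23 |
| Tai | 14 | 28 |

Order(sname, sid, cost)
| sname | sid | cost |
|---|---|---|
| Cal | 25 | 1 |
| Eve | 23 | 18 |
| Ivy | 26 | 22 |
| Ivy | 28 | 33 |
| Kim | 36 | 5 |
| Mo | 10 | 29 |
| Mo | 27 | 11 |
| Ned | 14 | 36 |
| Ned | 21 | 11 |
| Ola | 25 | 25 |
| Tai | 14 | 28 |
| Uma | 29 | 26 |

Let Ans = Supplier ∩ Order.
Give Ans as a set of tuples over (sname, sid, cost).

{(Ivy, 28, 33), (Kim, 36, 5), (Ned, 21, 11), (Ola, 25, 25), (Tai, 14, 28)}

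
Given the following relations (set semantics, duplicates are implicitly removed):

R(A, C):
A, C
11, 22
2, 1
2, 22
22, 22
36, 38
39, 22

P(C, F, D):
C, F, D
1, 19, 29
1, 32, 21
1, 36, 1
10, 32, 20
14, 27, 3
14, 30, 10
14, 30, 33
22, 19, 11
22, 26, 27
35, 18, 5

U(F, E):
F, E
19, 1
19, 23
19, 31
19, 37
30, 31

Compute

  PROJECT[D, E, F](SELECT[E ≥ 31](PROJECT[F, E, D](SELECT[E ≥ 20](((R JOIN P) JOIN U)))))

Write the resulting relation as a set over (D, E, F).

{(11, 31, 19), (11, 37, 19), (29, 31, 19), (29, 37, 19)}

Natural join on C: {(11, 22, 19, 11), (11, 22, 26, 27), (2, 1, 19, 29), (2, 1, 32, 21), (2, 1, 36, 1), (2, 22, 19, 11), (2, 22, 26, 27), (22, 22, 19, 11), (22, 22, 26, 27), (39, 22, 19, 11), (39, 22, 26, 27)}
Natural join on F: {(11, 22, 19, 11, 1), (11, 22, 19, 11, 23), (11, 22, 19, 11, 31), (11, 22, 19, 11, 37), (2, 1, 19, 29, 1), (2, 1, 19, 29, 23), (2, 1, 19, 29, 31), (2, 1, 19, 29, 37), (2, 22, 19, 11, 1), (2, 22, 19, 11, 23), (2, 22, 19, 11, 31), (2, 22, 19, 11, 37), (22, 22, 19, 11, 1), (22, 22, 19, 11, 23), (22, 22, 19, 11, 31), (22, 22, 19, 11, 37), (39, 22, 19, 11, 1), (39, 22, 19, 11, 23), (39, 22, 19, 11, 31), (39, 22, 19, 11, 37)}
σ[E ≥ 20]: keep tuples satisfying E ≥ 20 → {(11, 22, 19, 11, 23), (11, 22, 19, 11, 31), (11, 22, 19, 11, 37), (2, 1, 19, 29, 23), (2, 1, 19, 29, 31), (2, 1, 19, 29, 37), (2, 22, 19, 11, 23), (2, 22, 19, 11, 31), (2, 22, 19, 11, 37), (22, 22, 19, 11, 23), (22, 22, 19, 11, 31), (22, 22, 19, 11, 37), (39, 22, 19, 11, 23), (39, 22, 19, 11, 31), (39, 22, 19, 11, 37)}
π[F, E, D]: project onto (F, E, D) (9 duplicate(s) eliminated) → {(19, 23, 11), (19, 23, 29), (19, 31, 11), (19, 31, 29), (19, 37, 11), (19, 37, 29)}
σ[E ≥ 31]: keep tuples satisfying E ≥ 31 → {(19, 31, 11), (19, 31, 29), (19, 37, 11), (19, 37, 29)}
π[D, E, F]: project onto (D, E, F) → {(11, 31, 19), (11, 37, 19), (29, 31, 19), (29, 37, 19)}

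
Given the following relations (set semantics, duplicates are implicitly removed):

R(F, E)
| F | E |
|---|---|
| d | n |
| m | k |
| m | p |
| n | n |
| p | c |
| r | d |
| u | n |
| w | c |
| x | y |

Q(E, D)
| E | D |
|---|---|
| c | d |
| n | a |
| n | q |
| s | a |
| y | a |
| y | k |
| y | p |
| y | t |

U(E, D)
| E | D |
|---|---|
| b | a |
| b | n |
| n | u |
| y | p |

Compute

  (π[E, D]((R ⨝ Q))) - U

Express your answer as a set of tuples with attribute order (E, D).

Natural join on E: {(d, n, a), (d, n, q), (n, n, a), (n, n, q), (p, c, d), (u, n, a), (u, n, q), (w, c, d), (x, y, a), (x, y, k), (x, y, p), (x, y, t)}
Keep only column(s) E, D (5 duplicate(s) eliminated): {(c, d), (n, a), (n, q), (y, a), (y, k), (y, p), (y, t)}
Set difference of the two operands is {(c, d), (n, a), (n, q), (y, a), (y, k), (y, t)}.

{(c, d), (n, a), (n, q), (y, a), (y, k), (y, t)}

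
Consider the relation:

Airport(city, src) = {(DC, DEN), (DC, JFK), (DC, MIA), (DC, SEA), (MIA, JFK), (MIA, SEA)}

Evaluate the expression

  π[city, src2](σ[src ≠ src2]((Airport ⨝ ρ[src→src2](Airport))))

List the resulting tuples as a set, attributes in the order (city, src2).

{(DC, DEN), (DC, JFK), (DC, MIA), (DC, SEA), (MIA, JFK), (MIA, SEA)}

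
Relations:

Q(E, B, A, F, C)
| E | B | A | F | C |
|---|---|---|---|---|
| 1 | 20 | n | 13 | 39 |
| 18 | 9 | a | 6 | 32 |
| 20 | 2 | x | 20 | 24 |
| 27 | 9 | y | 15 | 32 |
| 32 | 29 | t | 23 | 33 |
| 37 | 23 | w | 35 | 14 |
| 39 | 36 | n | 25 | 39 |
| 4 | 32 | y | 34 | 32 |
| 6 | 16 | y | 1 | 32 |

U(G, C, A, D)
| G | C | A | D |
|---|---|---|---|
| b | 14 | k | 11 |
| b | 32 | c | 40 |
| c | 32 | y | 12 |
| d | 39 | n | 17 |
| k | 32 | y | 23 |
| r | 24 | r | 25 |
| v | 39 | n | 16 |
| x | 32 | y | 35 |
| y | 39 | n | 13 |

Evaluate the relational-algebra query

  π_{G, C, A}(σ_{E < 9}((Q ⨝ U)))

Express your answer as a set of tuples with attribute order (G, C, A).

{(c, 32, y), (d, 39, n), (k, 32, y), (v, 39, n), (x, 32, y), (y, 39, n)}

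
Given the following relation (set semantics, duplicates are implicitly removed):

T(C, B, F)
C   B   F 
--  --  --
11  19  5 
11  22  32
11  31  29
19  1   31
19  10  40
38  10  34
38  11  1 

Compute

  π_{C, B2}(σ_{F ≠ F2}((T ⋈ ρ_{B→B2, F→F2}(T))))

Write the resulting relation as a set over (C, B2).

{(11, 19), (11, 22), (11, 31), (19, 1), (19, 10), (38, 10), (38, 11)}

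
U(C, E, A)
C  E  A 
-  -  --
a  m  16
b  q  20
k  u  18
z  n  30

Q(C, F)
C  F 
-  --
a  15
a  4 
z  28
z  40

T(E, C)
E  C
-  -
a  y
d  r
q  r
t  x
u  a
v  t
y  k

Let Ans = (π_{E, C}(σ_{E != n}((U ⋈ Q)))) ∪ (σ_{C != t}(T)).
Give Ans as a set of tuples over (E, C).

Joining U and Q on C yields {(a, m, 16, 15), (a, m, 16, 4), (z, n, 30, 28), (z, n, 30, 40)}.
Selection E != n: {(a, m, 16, 15), (a, m, 16, 4)}
Projecting to E, C (1 duplicate(s) eliminated): {(m, a)}
Selection C != t: {(a, y), (d, r), (q, r), (t, x), (u, a), (y, k)}
Set union of the two operands is {(a, y), (d, r), (m, a), (q, r), (t, x), (u, a), (y, k)}.

{(a, y), (d, r), (m, a), (q, r), (t, x), (u, a), (y, k)}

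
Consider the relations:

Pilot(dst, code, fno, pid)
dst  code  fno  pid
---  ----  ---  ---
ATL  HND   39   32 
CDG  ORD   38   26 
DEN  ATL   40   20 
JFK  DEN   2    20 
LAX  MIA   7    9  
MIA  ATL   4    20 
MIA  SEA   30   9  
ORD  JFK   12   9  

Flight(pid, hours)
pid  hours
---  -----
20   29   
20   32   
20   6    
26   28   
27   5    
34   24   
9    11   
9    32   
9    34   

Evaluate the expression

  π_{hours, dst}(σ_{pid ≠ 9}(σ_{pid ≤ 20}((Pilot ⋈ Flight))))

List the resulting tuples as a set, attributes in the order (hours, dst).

Joining Pilot and Flight on pid yields {(CDG, ORD, 38, 26, 28), (DEN, ATL, 40, 20, 29), (DEN, ATL, 40, 20, 32), (DEN, ATL, 40, 20, 6), (JFK, DEN, 2, 20, 29), (JFK, DEN, 2, 20, 32), (JFK, DEN, 2, 20, 6), (LAX, MIA, 7, 9, 11), (LAX, MIA, 7, 9, 32), (LAX, MIA, 7, 9, 34), (MIA, ATL, 4, 20, 29), (MIA, ATL, 4, 20, 32), (MIA, ATL, 4, 20, 6), (MIA, SEA, 30, 9, 11), (MIA, SEA, 30, 9, 32), (MIA, SEA, 30, 9, 34), (ORD, JFK, 12, 9, 11), (ORD, JFK, 12, 9, 32), (ORD, JFK, 12, 9, 34)}.
Apply σ_{pid ≤ 20}; surviving tuples: {(DEN, ATL, 40, 20, 29), (DEN, ATL, 40, 20, 32), (DEN, ATL, 40, 20, 6), (JFK, DEN, 2, 20, 29), (JFK, DEN, 2, 20, 32), (JFK, DEN, 2, 20, 6), (LAX, MIA, 7, 9, 11), (LAX, MIA, 7, 9, 32), (LAX, MIA, 7, 9, 34), (MIA, ATL, 4, 20, 29), (MIA, ATL, 4, 20, 32), (MIA, ATL, 4, 20, 6), (MIA, SEA, 30, 9, 11), (MIA, SEA, 30, 9, 32), (MIA, SEA, 30, 9, 34), (ORD, JFK, 12, 9, 11), (ORD, JFK, 12, 9, 32), (ORD, JFK, 12, 9, 34)}
Apply σ_{pid ≠ 9}; surviving tuples: {(DEN, ATL, 40, 20, 29), (DEN, ATL, 40, 20, 32), (DEN, ATL, 40, 20, 6), (JFK, DEN, 2, 20, 29), (JFK, DEN, 2, 20, 32), (JFK, DEN, 2, 20, 6), (MIA, ATL, 4, 20, 29), (MIA, ATL, 4, 20, 32), (MIA, ATL, 4, 20, 6)}
π[hours, dst]: project onto (hours, dst) → {(29, DEN), (29, JFK), (29, MIA), (32, DEN), (32, JFK), (32, MIA), (6, DEN), (6, JFK), (6, MIA)}

{(29, DEN), (29, JFK), (29, MIA), (32, DEN), (32, JFK), (32, MIA), (6, DEN), (6, JFK), (6, MIA)}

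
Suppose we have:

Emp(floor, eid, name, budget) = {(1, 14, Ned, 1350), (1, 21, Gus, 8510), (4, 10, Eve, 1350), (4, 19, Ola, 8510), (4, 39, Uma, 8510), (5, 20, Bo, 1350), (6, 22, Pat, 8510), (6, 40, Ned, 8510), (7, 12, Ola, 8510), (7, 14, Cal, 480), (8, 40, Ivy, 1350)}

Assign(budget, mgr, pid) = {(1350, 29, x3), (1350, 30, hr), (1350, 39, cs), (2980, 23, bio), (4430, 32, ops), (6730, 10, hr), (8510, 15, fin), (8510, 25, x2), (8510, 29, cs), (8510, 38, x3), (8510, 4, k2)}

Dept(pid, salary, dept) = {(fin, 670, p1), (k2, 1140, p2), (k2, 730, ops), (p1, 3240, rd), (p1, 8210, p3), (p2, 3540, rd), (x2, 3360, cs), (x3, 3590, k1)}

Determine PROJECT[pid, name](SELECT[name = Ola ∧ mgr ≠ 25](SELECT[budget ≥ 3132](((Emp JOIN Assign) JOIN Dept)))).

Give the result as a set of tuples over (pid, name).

Natural join on budget: {(1, 14, Ned, 1350, 29, x3), (1, 14, Ned, 1350, 30, hr), (1, 14, Ned, 1350, 39, cs), (1, 21, Gus, 8510, 15, fin), (1, 21, Gus, 8510, 25, x2), (1, 21, Gus, 8510, 29, cs), (1, 21, Gus, 8510, 38, x3), (1, 21, Gus, 8510, 4, k2), (4, 10, Eve, 1350, 29, x3), (4, 10, Eve, 1350, 30, hr), (4, 10, Eve, 1350, 39, cs), (4, 19, Ola, 8510, 15, fin), (4, 19, Ola, 8510, 25, x2), (4, 19, Ola, 8510, 29, cs), (4, 19, Ola, 8510, 38, x3), (4, 19, Ola, 8510, 4, k2), (4, 39, Uma, 8510, 15, fin), (4, 39, Uma, 8510, 25, x2), (4, 39, Uma, 8510, 29, cs), (4, 39, Uma, 8510, 38, x3), (4, 39, Uma, 8510, 4, k2), (5, 20, Bo, 1350, 29, x3), (5, 20, Bo, 1350, 30, hr), (5, 20, Bo, 1350, 39, cs), (6, 22, Pat, 8510, 15, fin), (6, 22, Pat, 8510, 25, x2), (6, 22, Pat, 8510, 29, cs), (6, 22, Pat, 8510, 38, x3), (6, 22, Pat, 8510, 4, k2), (6, 40, Ned, 8510, 15, fin), (6, 40, Ned, 8510, 25, x2), (6, 40, Ned, 8510, 29, cs), (6, 40, Ned, 8510, 38, x3), (6, 40, Ned, 8510, 4, k2), (7, 12, Ola, 8510, 15, fin), (7, 12, Ola, 8510, 25, x2), (7, 12, Ola, 8510, 29, cs), (7, 12, Ola, 8510, 38, x3), (7, 12, Ola, 8510, 4, k2), (8, 40, Ivy, 1350, 29, x3), (8, 40, Ivy, 1350, 30, hr), (8, 40, Ivy, 1350, 39, cs)}
Natural join on pid: {(1, 14, Ned, 1350, 29, x3, 3590, k1), (1, 21, Gus, 8510, 15, fin, 670, p1), (1, 21, Gus, 8510, 25, x2, 3360, cs), (1, 21, Gus, 8510, 38, x3, 3590, k1), (1, 21, Gus, 8510, 4, k2, 1140, p2), (1, 21, Gus, 8510, 4, k2, 730, ops), (4, 10, Eve, 1350, 29, x3, 3590, k1), (4, 19, Ola, 8510, 15, fin, 670, p1), (4, 19, Ola, 8510, 25, x2, 3360, cs), (4, 19, Ola, 8510, 38, x3, 3590, k1), (4, 19, Ola, 8510, 4, k2, 1140, p2), (4, 19, Ola, 8510, 4, k2, 730, ops), (4, 39, Uma, 8510, 15, fin, 670, p1), (4, 39, Uma, 8510, 25, x2, 3360, cs), (4, 39, Uma, 8510, 38, x3, 3590, k1), (4, 39, Uma, 8510, 4, k2, 1140, p2), (4, 39, Uma, 8510, 4, k2, 730, ops), (5, 20, Bo, 1350, 29, x3, 3590, k1), (6, 22, Pat, 8510, 15, fin, 670, p1), (6, 22, Pat, 8510, 25, x2, 3360, cs), (6, 22, Pat, 8510, 38, x3, 3590, k1), (6, 22, Pat, 8510, 4, k2, 1140, p2), (6, 22, Pat, 8510, 4, k2, 730, ops), (6, 40, Ned, 8510, 15, fin, 670, p1), (6, 40, Ned, 8510, 25, x2, 3360, cs), (6, 40, Ned, 8510, 38, x3, 3590, k1), (6, 40, Ned, 8510, 4, k2, 1140, p2), (6, 40, Ned, 8510, 4, k2, 730, ops), (7, 12, Ola, 8510, 15, fin, 670, p1), (7, 12, Ola, 8510, 25, x2, 3360, cs), (7, 12, Ola, 8510, 38, x3, 3590, k1), (7, 12, Ola, 8510, 4, k2, 1140, p2), (7, 12, Ola, 8510, 4, k2, 730, ops), (8, 40, Ivy, 1350, 29, x3, 3590, k1)}
Filtering on budget ≥ 3132 leaves {(1, 21, Gus, 8510, 15, fin, 670, p1), (1, 21, Gus, 8510, 25, x2, 3360, cs), (1, 21, Gus, 8510, 38, x3, 3590, k1), (1, 21, Gus, 8510, 4, k2, 1140, p2), (1, 21, Gus, 8510, 4, k2, 730, ops), (4, 19, Ola, 8510, 15, fin, 670, p1), (4, 19, Ola, 8510, 25, x2, 3360, cs), (4, 19, Ola, 8510, 38, x3, 3590, k1), (4, 19, Ola, 8510, 4, k2, 1140, p2), (4, 19, Ola, 8510, 4, k2, 730, ops), (4, 39, Uma, 8510, 15, fin, 670, p1), (4, 39, Uma, 8510, 25, x2, 3360, cs), (4, 39, Uma, 8510, 38, x3, 3590, k1), (4, 39, Uma, 8510, 4, k2, 1140, p2), (4, 39, Uma, 8510, 4, k2, 730, ops), (6, 22, Pat, 8510, 15, fin, 670, p1), (6, 22, Pat, 8510, 25, x2, 3360, cs), (6, 22, Pat, 8510, 38, x3, 3590, k1), (6, 22, Pat, 8510, 4, k2, 1140, p2), (6, 22, Pat, 8510, 4, k2, 730, ops), (6, 40, Ned, 8510, 15, fin, 670, p1), (6, 40, Ned, 8510, 25, x2, 3360, cs), (6, 40, Ned, 8510, 38, x3, 3590, k1), (6, 40, Ned, 8510, 4, k2, 1140, p2), (6, 40, Ned, 8510, 4, k2, 730, ops), (7, 12, Ola, 8510, 15, fin, 670, p1), (7, 12, Ola, 8510, 25, x2, 3360, cs), (7, 12, Ola, 8510, 38, x3, 3590, k1), (7, 12, Ola, 8510, 4, k2, 1140, p2), (7, 12, Ola, 8510, 4, k2, 730, ops)}.
Filtering on name = Ola ∧ mgr ≠ 25 leaves {(4, 19, Ola, 8510, 15, fin, 670, p1), (4, 19, Ola, 8510, 38, x3, 3590, k1), (4, 19, Ola, 8510, 4, k2, 1140, p2), (4, 19, Ola, 8510, 4, k2, 730, ops), (7, 12, Ola, 8510, 15, fin, 670, p1), (7, 12, Ola, 8510, 38, x3, 3590, k1), (7, 12, Ola, 8510, 4, k2, 1140, p2), (7, 12, Ola, 8510, 4, k2, 730, ops)}.
Projecting to pid, name (5 duplicate(s) eliminated): {(fin, Ola), (k2, Ola), (x3, Ola)}

{(fin, Ola), (k2, Ola), (x3, Ola)}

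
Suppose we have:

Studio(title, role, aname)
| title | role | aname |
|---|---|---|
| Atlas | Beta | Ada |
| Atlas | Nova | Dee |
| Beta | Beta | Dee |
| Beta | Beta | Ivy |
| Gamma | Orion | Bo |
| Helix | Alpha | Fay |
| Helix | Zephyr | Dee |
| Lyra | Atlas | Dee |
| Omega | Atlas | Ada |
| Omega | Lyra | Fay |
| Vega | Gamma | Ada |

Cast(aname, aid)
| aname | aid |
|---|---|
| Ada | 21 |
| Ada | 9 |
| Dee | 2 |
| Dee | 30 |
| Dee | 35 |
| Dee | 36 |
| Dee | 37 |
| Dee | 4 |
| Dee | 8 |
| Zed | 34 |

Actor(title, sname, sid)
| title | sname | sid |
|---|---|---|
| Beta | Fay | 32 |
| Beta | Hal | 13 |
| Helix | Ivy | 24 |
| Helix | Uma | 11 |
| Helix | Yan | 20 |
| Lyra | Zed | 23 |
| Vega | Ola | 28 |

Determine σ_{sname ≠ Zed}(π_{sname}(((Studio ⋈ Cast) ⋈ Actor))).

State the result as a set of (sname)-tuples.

{Fay, Hal, Ivy, Ola, Uma, Yan}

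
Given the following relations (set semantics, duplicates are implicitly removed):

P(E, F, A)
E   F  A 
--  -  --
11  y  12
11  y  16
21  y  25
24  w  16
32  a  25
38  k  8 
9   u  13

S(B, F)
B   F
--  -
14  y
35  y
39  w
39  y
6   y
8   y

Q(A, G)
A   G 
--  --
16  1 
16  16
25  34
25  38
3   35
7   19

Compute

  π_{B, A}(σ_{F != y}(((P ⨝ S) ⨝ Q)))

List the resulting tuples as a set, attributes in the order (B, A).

Joining P and S on F yields {(11, y, 12, 14), (11, y, 12, 35), (11, y, 12, 39), (11, y, 12, 6), (11, y, 12, 8), (11, y, 16, 14), (11, y, 16, 35), (11, y, 16, 39), (11, y, 16, 6), (11, y, 16, 8), (21, y, 25, 14), (21, y, 25, 35), (21, y, 25, 39), (21, y, 25, 6), (21, y, 25, 8), (24, w, 16, 39)}.
Joining (P ⨝ S) and Q on A yields {(11, y, 16, 14, 1), (11, y, 16, 14, 16), (11, y, 16, 35, 1), (11, y, 16, 35, 16), (11, y, 16, 39, 1), (11, y, 16, 39, 16), (11, y, 16, 6, 1), (11, y, 16, 6, 16), (11, y, 16, 8, 1), (11, y, 16, 8, 16), (21, y, 25, 14, 34), (21, y, 25, 14, 38), (21, y, 25, 35, 34), (21, y, 25, 35, 38), (21, y, 25, 39, 34), (21, y, 25, 39, 38), (21, y, 25, 6, 34), (21, y, 25, 6, 38), (21, y, 25, 8, 34), (21, y, 25, 8, 38), (24, w, 16, 39, 1), (24, w, 16, 39, 16)}.
σ[F != y]: keep tuples satisfying F != y → {(24, w, 16, 39, 1), (24, w, 16, 39, 16)}
Keep only column(s) B, A (1 duplicate(s) eliminated): {(39, 16)}

{(39, 16)}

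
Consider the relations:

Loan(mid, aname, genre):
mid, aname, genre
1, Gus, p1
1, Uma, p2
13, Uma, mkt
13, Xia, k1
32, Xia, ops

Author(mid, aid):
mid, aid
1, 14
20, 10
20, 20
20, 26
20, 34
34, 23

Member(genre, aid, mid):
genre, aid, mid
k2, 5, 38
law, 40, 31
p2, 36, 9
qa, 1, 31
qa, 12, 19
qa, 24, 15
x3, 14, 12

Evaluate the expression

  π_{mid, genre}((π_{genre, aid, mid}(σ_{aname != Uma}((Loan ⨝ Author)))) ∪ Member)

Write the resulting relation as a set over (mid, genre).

{(1, p1), (12, x3), (15, qa), (19, qa), (31, law), (31, qa), (38, k2), (9, p2)}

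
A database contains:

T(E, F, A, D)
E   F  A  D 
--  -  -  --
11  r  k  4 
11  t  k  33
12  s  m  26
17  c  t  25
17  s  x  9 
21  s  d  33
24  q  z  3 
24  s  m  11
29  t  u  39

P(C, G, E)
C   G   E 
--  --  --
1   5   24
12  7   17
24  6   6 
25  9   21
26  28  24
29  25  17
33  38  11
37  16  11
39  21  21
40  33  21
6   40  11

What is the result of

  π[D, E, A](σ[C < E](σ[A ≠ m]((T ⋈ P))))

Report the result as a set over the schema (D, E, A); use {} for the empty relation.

{(25, 17, t), (3, 24, z), (33, 11, k), (4, 11, k), (9, 17, x)}

Joining T and P on E yields {(11, r, k, 4, 33, 38), (11, r, k, 4, 37, 16), (11, r, k, 4, 6, 40), (11, t, k, 33, 33, 38), (11, t, k, 33, 37, 16), (11, t, k, 33, 6, 40), (17, c, t, 25, 12, 7), (17, c, t, 25, 29, 25), (17, s, x, 9, 12, 7), (17, s, x, 9, 29, 25), (21, s, d, 33, 25, 9), (21, s, d, 33, 39, 21), (21, s, d, 33, 40, 33), (24, q, z, 3, 1, 5), (24, q, z, 3, 26, 28), (24, s, m, 11, 1, 5), (24, s, m, 11, 26, 28)}.
σ[A ≠ m]: keep tuples satisfying A ≠ m → {(11, r, k, 4, 33, 38), (11, r, k, 4, 37, 16), (11, r, k, 4, 6, 40), (11, t, k, 33, 33, 38), (11, t, k, 33, 37, 16), (11, t, k, 33, 6, 40), (17, c, t, 25, 12, 7), (17, c, t, 25, 29, 25), (17, s, x, 9, 12, 7), (17, s, x, 9, 29, 25), (21, s, d, 33, 25, 9), (21, s, d, 33, 39, 21), (21, s, d, 33, 40, 33), (24, q, z, 3, 1, 5), (24, q, z, 3, 26, 28)}
σ[C < E]: keep tuples satisfying C < E → {(11, r, k, 4, 6, 40), (11, t, k, 33, 6, 40), (17, c, t, 25, 12, 7), (17, s, x, 9, 12, 7), (24, q, z, 3, 1, 5)}
Projecting to D, E, A: {(25, 17, t), (3, 24, z), (33, 11, k), (4, 11, k), (9, 17, x)}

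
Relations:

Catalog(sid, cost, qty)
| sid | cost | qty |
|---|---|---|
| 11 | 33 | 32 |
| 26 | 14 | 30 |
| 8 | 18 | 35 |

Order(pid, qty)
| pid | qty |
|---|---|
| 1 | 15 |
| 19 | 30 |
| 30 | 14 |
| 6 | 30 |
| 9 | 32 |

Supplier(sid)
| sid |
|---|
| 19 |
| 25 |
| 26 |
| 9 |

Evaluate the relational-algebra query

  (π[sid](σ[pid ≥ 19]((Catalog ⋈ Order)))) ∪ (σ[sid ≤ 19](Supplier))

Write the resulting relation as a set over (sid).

Joining Catalog and Order on qty yields {(11, 33, 32, 9), (26, 14, 30, 19), (26, 14, 30, 6)}.
Apply σ_{pid ≥ 19}; surviving tuples: {(26, 14, 30, 19)}
Projecting to sid: {26}
Apply σ_{sid ≤ 19}; surviving tuples: {19, 9}
Union: {26} with {19, 9} → {19, 26, 9}

{19, 26, 9}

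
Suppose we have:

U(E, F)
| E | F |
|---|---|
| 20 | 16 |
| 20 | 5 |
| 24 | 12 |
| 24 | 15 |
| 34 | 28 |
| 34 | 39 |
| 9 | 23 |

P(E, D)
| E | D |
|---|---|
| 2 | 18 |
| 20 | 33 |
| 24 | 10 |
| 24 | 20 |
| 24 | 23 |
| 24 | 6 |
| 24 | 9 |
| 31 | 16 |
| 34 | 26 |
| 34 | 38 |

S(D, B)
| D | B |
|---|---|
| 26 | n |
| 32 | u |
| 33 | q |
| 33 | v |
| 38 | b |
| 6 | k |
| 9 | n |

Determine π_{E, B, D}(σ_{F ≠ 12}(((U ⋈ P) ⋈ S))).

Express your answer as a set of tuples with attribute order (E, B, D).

{(20, q, 33), (20, v, 33), (24, k, 6), (24, n, 9), (34, b, 38), (34, n, 26)}

U ⋈ P (natural join on E): {(20, 16, 33), (20, 5, 33), (24, 12, 10), (24, 12, 20), (24, 12, 23), (24, 12, 6), (24, 12, 9), (24, 15, 10), (24, 15, 20), (24, 15, 23), (24, 15, 6), (24, 15, 9), (34, 28, 26), (34, 28, 38), (34, 39, 26), (34, 39, 38)}
(U ⋈ P) ⋈ S (natural join on D): {(20, 16, 33, q), (20, 16, 33, v), (20, 5, 33, q), (20, 5, 33, v), (24, 12, 6, k), (24, 12, 9, n), (24, 15, 6, k), (24, 15, 9, n), (34, 28, 26, n), (34, 28, 38, b), (34, 39, 26, n), (34, 39, 38, b)}
σ[F ≠ 12]: keep tuples satisfying F ≠ 12 → {(20, 16, 33, q), (20, 16, 33, v), (20, 5, 33, q), (20, 5, 33, v), (24, 15, 6, k), (24, 15, 9, n), (34, 28, 26, n), (34, 28, 38, b), (34, 39, 26, n), (34, 39, 38, b)}
π[E, B, D]: project onto (E, B, D) (4 duplicate(s) eliminated) → {(20, q, 33), (20, v, 33), (24, k, 6), (24, n, 9), (34, b, 38), (34, n, 26)}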